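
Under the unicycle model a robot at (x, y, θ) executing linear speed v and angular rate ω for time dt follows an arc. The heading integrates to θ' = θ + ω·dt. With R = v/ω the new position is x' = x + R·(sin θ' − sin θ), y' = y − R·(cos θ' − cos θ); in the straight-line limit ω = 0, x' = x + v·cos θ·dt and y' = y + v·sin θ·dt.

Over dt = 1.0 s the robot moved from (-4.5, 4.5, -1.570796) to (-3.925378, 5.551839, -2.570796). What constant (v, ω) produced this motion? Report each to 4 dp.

Δθ = -2.570796 − -1.570796 = -1.000000
ω = Δθ/dt = -1.000000/1.0 = -1.0000
R = −Δy/(cos θ' − cos θ) = 1.2500
v = R·ω = 1.2500·-1.0000 = -1.2500

v = -1.2500, ω = -1.0000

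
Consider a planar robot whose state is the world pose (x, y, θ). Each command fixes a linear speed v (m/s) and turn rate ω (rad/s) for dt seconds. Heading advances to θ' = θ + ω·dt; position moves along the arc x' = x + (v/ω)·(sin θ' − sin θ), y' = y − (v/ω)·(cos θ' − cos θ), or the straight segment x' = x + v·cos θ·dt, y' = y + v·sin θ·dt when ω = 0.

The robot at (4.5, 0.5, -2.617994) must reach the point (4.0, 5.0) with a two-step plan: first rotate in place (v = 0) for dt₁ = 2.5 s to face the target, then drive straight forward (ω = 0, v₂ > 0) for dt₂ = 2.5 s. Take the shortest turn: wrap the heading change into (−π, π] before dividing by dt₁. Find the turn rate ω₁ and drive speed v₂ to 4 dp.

ω₁ = -0.7935, v₂ = 1.8111

heading to target = atan2(5−0.5, 4−4.5) = 1.6815
Δθ = wrap(1.6815 − -2.6180) = -1.9837; ω₁ = Δθ/dt₁ = -0.7935
distance = √((4−4.5)² + (5−0.5)²) = 4.5277; v₂ = distance/dt₂ = 1.8111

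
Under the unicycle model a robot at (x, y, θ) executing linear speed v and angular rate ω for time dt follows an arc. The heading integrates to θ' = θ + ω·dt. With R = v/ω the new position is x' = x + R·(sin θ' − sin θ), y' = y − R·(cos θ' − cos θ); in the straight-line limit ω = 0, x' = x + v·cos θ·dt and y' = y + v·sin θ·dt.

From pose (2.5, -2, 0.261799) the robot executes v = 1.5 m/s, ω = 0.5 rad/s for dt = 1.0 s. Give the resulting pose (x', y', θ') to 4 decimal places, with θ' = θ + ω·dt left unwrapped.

(3.7942, -1.2730, 0.7618)

θ' = 0.2618 + 0.5·1.0 = 0.7618
R = v/ω = 1.5/0.5 = 3.0000
x' = 2.5 + 3.0000·(sin 0.7618 − sin 0.2618) = 3.7942
y' = -2 − 3.0000·(cos 0.7618 − cos 0.2618) = -1.2730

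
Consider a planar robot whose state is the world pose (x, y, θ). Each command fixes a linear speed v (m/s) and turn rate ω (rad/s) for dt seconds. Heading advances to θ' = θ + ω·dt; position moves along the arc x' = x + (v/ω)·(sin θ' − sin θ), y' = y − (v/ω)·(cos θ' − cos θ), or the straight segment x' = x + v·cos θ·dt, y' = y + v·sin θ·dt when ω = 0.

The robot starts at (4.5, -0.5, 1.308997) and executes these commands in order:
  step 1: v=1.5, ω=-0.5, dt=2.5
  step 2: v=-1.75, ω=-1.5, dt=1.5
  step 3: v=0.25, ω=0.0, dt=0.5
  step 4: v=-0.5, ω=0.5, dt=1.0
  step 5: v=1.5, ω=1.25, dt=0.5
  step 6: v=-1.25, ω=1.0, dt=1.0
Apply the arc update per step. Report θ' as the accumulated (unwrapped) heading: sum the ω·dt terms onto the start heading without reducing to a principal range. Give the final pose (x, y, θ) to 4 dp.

step 1: θ'=0.0590 (R=-3.0000) → pose (7.2209, 1.7183, 0.0590)
step 2: θ'=-2.1910 (R=1.1667) → pose (6.2027, 3.5610, -2.1910)
step 3: θ'=-2.1910 (straight) → pose (6.1301, 3.4593, -2.1910)
step 4: θ'=-1.6910 (R=-1.0000) → pose (6.3091, 3.9206, -1.6910)
step 5: θ'=-1.0660 (R=1.2000) → pose (6.4501, 3.1963, -1.0660)
step 6: θ'=-0.0660 (R=-1.2500) → pose (5.4385, 3.8391, -0.0660)

(5.4385, 3.8391, -0.0660)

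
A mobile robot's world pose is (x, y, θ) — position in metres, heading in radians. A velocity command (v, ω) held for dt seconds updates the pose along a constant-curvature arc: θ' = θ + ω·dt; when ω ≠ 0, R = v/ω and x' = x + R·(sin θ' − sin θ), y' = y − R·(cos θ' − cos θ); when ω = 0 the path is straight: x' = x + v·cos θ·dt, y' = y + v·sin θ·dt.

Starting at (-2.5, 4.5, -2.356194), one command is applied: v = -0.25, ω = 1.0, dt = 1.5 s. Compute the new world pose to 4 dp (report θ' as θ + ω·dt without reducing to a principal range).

θ' = -2.3562 + 1.0·1.5 = -0.8562
R = v/ω = -0.25/1.0 = -0.2500
x' = -2.5 + -0.2500·(sin -0.8562 − sin -2.3562) = -2.4879
y' = 4.5 − -0.2500·(cos -0.8562 − cos -2.3562) = 4.8406

(-2.4879, 4.8406, -0.8562)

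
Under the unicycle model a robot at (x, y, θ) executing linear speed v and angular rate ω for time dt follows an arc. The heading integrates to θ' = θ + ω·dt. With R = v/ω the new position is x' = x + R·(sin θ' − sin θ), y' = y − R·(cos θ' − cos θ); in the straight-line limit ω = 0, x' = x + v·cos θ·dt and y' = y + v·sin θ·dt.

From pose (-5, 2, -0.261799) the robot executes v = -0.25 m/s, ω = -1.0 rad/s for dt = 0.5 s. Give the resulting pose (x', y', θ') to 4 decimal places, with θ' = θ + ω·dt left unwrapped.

θ' = -0.2618 + -1.0·0.5 = -0.7618
R = v/ω = -0.25/-1.0 = 0.2500
x' = -5 + 0.2500·(sin -0.7618 − sin -0.2618) = -5.1079
y' = 2 − 0.2500·(cos -0.7618 − cos -0.2618) = 2.0606

(-5.1079, 2.0606, -0.7618)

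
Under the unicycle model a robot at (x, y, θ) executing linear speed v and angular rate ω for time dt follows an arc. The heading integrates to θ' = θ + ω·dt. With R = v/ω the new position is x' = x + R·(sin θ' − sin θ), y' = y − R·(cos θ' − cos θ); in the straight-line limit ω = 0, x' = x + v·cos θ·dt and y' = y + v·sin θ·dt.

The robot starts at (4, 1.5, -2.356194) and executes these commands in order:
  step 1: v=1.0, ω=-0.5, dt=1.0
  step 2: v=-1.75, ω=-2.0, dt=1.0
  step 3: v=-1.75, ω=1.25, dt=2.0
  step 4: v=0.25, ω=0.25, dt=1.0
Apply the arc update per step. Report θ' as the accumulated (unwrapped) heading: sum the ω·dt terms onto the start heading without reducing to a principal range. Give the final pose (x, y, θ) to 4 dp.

step 1: θ'=-2.8562 (R=-2.0000) → pose (3.1489, 0.9951, -2.8562)
step 2: θ'=-4.8562 (R=0.8750) → pose (4.2612, 0.0301, -4.8562)
step 3: θ'=-2.3562 (R=-1.4000) → pose (6.6367, -1.1605, -2.3562)
step 4: θ'=-2.1062 (R=1.0000) → pose (6.4837, -1.3574, -2.1062)

(6.4837, -1.3574, -2.1062)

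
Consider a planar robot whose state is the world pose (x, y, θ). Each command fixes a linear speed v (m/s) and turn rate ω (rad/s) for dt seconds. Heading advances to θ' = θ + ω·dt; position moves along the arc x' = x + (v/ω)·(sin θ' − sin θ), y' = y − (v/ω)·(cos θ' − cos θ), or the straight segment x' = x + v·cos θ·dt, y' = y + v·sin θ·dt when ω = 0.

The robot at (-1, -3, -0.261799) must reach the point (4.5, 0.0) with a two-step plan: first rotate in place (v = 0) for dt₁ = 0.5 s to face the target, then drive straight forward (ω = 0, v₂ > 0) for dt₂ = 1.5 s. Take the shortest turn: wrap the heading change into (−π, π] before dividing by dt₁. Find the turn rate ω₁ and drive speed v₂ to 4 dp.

heading to target = atan2(0−-3, 4.5−-1) = 0.4993
Δθ = wrap(0.4993 − -0.2618) = 0.7611; ω₁ = Δθ/dt₁ = 1.5223
distance = √((4.5−-1)² + (0−-3)²) = 6.2650; v₂ = distance/dt₂ = 4.1767

ω₁ = 1.5223, v₂ = 4.1767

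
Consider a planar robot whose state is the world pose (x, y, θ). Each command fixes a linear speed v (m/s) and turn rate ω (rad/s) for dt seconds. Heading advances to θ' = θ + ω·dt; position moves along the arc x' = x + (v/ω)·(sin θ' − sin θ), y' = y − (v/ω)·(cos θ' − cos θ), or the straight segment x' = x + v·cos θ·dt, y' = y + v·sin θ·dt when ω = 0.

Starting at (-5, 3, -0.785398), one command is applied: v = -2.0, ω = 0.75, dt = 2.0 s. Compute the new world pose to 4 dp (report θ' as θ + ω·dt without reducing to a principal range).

θ' = -0.7854 + 0.75·2.0 = 0.7146
R = v/ω = -2.0/0.75 = -2.6667
x' = -5 + -2.6667·(sin 0.7146 − sin -0.7854) = -8.6331
y' = 3 − -2.6667·(cos 0.7146 − cos -0.7854) = 3.1287

(-8.6331, 3.1287, 0.7146)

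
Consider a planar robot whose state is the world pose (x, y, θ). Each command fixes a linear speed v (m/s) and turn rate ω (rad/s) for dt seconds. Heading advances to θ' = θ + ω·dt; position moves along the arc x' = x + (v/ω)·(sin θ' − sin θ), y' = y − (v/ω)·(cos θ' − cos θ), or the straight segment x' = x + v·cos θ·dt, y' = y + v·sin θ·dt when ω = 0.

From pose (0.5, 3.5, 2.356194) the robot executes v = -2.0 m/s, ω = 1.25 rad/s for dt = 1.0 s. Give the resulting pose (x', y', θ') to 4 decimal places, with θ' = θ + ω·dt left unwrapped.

θ' = 2.3562 + 1.25·1.0 = 3.6062
R = v/ω = -2.0/1.25 = -1.6000
x' = 0.5 + -1.6000·(sin 3.6062 − sin 2.3562) = 2.3483
y' = 3.5 − -1.6000·(cos 3.6062 − cos 2.3562) = 3.2010

(2.3483, 3.2010, 3.6062)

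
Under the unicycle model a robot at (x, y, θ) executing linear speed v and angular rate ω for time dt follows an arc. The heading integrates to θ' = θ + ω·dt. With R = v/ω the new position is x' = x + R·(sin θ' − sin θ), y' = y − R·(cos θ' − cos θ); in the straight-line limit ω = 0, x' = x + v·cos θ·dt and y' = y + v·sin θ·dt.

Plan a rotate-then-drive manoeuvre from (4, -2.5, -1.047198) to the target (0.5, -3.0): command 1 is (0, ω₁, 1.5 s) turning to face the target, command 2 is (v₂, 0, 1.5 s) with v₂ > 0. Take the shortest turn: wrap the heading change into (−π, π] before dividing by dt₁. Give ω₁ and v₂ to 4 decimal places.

heading to target = atan2(-3−-2.5, 0.5−4) = -2.9997
Δθ = wrap(-2.9997 − -1.0472) = -1.9525; ω₁ = Δθ/dt₁ = -1.3017
distance = √((0.5−4)² + (-3−-2.5)²) = 3.5355; v₂ = distance/dt₂ = 2.3570

ω₁ = -1.3017, v₂ = 2.3570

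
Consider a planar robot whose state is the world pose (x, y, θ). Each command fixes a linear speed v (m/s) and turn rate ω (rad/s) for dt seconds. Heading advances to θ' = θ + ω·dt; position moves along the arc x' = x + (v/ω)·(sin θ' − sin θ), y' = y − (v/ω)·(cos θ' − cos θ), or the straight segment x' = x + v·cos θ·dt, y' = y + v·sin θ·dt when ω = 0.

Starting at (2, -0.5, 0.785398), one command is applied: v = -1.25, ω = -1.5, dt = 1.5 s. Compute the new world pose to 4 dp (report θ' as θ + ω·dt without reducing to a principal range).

(0.5821, 0.0009, -1.4646)

θ' = 0.7854 + -1.5·1.5 = -1.4646
R = v/ω = -1.25/-1.5 = 0.8333
x' = 2 + 0.8333·(sin -1.4646 − sin 0.7854) = 0.5821
y' = -0.5 − 0.8333·(cos -1.4646 − cos 0.7854) = 0.0009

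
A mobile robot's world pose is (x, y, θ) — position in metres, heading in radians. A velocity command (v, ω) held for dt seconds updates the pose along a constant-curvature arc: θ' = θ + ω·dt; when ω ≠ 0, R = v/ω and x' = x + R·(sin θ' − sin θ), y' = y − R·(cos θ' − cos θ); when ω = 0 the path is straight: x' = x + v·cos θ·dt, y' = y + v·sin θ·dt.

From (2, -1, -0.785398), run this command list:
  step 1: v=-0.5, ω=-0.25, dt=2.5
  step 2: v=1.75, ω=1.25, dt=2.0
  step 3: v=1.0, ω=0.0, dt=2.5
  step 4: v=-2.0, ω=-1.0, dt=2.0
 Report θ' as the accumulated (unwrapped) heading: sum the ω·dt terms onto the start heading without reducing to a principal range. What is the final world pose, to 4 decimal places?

step 1: θ'=-1.4104 (R=2.0000) → pose (1.4399, 0.0948, -1.4104)
step 2: θ'=1.0896 (R=1.4000) → pose (4.0629, -0.3296, 1.0896)
step 3: θ'=1.0896 (straight) → pose (5.2200, 1.8865, 1.0896)
step 4: θ'=-0.9104 (R=2.0000) → pose (1.8676, 1.5853, -0.9104)

(1.8676, 1.5853, -0.9104)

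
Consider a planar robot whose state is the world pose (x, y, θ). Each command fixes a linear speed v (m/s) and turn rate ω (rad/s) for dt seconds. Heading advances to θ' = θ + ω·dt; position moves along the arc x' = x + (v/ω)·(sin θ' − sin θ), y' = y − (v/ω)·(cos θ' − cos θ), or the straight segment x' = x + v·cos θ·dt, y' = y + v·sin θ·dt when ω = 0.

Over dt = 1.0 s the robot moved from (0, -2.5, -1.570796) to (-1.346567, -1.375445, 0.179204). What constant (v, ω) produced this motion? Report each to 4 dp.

v = -2.0000, ω = 1.7500

Δθ = 0.179204 − -1.570796 = 1.750000
ω = Δθ/dt = 1.750000/1.0 = 1.7500
R = Δx/(sin θ' − sin θ) = -1.1429
v = R·ω = -1.1429·1.7500 = -2.0000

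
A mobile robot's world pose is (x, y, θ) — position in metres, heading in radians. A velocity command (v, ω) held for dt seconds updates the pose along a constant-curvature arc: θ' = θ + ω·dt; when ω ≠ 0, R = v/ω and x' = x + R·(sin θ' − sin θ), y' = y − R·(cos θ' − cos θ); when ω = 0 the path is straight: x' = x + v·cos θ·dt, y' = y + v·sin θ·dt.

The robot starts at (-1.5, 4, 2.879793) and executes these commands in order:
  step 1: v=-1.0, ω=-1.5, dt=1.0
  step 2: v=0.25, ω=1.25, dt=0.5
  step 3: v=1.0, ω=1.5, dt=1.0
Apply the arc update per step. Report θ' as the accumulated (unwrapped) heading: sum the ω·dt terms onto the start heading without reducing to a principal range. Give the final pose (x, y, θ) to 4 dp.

step 1: θ'=1.3798 (R=0.6667) → pose (-1.0180, 3.2295, 1.3798)
step 2: θ'=2.0048 (R=0.2000) → pose (-1.0329, 3.3516, 2.0048)
step 3: θ'=3.5048 (R=0.6667) → pose (-1.8746, 3.6944, 3.5048)

(-1.8746, 3.6944, 3.5048)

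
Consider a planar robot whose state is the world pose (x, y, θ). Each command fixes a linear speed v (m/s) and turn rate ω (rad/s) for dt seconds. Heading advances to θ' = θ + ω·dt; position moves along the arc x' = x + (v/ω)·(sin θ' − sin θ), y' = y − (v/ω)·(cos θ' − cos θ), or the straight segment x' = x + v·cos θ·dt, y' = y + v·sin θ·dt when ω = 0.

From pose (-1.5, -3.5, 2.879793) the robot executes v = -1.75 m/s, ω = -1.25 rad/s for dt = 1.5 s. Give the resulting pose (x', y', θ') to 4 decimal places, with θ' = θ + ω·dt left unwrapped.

θ' = 2.8798 + -1.25·1.5 = 1.0048
R = v/ω = -1.75/-1.25 = 1.4000
x' = -1.5 + 1.4000·(sin 1.0048 − sin 2.8798) = -0.6807
y' = -3.5 − 1.4000·(cos 1.0048 − cos 2.8798) = -5.6031

(-0.6807, -5.6031, 1.0048)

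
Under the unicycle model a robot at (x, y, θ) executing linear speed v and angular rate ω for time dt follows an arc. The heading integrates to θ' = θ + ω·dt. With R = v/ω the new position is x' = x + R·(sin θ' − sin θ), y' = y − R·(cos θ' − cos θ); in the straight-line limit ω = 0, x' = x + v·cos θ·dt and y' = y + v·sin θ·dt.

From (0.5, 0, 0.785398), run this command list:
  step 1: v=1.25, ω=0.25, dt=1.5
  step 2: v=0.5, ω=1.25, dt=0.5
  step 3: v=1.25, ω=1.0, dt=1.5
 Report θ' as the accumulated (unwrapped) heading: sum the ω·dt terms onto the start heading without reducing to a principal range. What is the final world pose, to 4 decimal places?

(0.1729, 2.7563, 3.2854)

step 1: θ'=1.1604 (R=5.0000) → pose (1.5493, 1.5407, 1.1604)
step 2: θ'=1.7854 (R=0.4000) → pose (1.5733, 1.7854, 1.7854)
step 3: θ'=3.2854 (R=1.2500) → pose (0.1729, 2.7563, 3.2854)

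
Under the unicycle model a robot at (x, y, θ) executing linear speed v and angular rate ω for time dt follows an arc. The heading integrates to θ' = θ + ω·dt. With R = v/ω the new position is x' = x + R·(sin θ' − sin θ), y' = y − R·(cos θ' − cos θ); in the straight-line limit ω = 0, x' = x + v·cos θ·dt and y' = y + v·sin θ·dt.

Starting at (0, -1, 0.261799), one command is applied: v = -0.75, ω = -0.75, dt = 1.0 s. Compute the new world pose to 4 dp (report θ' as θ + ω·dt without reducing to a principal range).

(-0.7279, -0.9173, -0.4882)

θ' = 0.2618 + -0.75·1.0 = -0.4882
R = v/ω = -0.75/-0.75 = 1.0000
x' = 0 + 1.0000·(sin -0.4882 − sin 0.2618) = -0.7279
y' = -1 − 1.0000·(cos -0.4882 − cos 0.2618) = -0.9173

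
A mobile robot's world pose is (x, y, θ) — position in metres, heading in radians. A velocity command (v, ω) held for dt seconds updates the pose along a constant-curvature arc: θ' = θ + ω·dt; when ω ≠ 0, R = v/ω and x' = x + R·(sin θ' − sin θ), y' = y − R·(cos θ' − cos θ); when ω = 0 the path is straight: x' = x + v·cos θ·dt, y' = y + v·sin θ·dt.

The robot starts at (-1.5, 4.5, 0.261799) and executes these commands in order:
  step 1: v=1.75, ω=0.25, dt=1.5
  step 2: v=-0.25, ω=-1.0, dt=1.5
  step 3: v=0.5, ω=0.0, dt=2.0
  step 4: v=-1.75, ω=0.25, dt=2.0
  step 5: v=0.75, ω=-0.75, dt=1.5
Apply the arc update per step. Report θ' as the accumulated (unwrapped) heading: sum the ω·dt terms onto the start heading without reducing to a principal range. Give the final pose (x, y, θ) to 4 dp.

(-1.0293, 6.0531, -1.4882)

step 1: θ'=0.6368 (R=7.0000) → pose (0.8506, 5.6335, 0.6368)
step 2: θ'=-0.8632 (R=0.2500) → pose (0.5120, 5.6720, -0.8632)
step 3: θ'=-0.8632 (straight) → pose (1.1620, 4.9120, -0.8632)
step 4: θ'=-0.3632 (R=-7.0000) → pose (-1.6706, 6.9053, -0.3632)
step 5: θ'=-1.4882 (R=-1.0000) → pose (-1.0293, 6.0531, -1.4882)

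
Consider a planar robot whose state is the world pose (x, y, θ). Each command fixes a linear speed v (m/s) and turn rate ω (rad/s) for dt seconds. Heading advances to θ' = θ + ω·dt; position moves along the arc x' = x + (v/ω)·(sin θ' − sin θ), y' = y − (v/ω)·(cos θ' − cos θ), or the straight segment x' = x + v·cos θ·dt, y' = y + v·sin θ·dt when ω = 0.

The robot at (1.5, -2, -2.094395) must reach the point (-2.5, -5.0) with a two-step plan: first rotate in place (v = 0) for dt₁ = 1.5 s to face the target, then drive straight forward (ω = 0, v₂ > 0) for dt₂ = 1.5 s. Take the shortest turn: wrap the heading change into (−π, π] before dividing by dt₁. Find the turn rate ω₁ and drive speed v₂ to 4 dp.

heading to target = atan2(-5−-2, -2.5−1.5) = -2.4981
Δθ = wrap(-2.4981 − -2.0944) = -0.4037; ω₁ = Δθ/dt₁ = -0.2691
distance = √((-2.5−1.5)² + (-5−-2)²) = 5.0000; v₂ = distance/dt₂ = 3.3333

ω₁ = -0.2691, v₂ = 3.3333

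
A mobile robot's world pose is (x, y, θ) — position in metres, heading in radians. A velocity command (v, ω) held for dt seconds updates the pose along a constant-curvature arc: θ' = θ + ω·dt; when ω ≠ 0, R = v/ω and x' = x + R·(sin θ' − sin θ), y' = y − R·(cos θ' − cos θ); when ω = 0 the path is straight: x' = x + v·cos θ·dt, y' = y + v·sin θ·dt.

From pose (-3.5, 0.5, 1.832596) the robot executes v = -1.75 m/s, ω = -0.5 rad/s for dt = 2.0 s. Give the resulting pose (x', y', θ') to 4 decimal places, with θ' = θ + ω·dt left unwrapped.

(-4.2919, -2.7612, 0.8326)

θ' = 1.8326 + -0.5·2.0 = 0.8326
R = v/ω = -1.75/-0.5 = 3.5000
x' = -3.5 + 3.5000·(sin 0.8326 − sin 1.8326) = -4.2919
y' = 0.5 − 3.5000·(cos 0.8326 − cos 1.8326) = -2.7612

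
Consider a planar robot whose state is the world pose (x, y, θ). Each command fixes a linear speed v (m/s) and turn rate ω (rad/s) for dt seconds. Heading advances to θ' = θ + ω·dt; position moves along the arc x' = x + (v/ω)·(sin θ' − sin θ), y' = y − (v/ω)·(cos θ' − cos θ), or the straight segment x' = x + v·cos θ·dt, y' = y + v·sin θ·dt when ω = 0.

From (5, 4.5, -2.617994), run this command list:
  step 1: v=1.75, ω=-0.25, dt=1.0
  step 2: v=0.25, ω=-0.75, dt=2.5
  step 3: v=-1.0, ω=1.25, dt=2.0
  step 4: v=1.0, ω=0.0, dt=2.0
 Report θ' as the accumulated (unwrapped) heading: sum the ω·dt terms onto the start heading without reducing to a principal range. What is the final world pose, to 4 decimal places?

step 1: θ'=-2.8680 (R=-7.0000) → pose (3.3914, 3.8225, -2.8680)
step 2: θ'=-4.7430 (R=-0.3333) → pose (2.9681, 4.1537, -4.7430)
step 3: θ'=-2.2430 (R=-0.8000) → pose (4.3937, 3.6310, -2.2430)
step 4: θ'=-2.2430 (straight) → pose (3.1483, 2.0661, -2.2430)

(3.1483, 2.0661, -2.2430)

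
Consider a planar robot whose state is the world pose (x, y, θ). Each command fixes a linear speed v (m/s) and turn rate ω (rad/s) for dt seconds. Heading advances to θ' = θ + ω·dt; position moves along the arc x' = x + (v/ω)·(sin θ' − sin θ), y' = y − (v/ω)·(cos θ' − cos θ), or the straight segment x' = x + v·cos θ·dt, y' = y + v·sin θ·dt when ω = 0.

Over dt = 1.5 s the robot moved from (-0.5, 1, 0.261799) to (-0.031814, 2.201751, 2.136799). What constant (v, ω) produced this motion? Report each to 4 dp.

Δθ = 2.136799 − 0.261799 = 1.875000
ω = Δθ/dt = 1.875000/1.5 = 1.2500
R = −Δy/(cos θ' − cos θ) = 0.8000
v = R·ω = 0.8000·1.2500 = 1.0000

v = 1.0000, ω = 1.2500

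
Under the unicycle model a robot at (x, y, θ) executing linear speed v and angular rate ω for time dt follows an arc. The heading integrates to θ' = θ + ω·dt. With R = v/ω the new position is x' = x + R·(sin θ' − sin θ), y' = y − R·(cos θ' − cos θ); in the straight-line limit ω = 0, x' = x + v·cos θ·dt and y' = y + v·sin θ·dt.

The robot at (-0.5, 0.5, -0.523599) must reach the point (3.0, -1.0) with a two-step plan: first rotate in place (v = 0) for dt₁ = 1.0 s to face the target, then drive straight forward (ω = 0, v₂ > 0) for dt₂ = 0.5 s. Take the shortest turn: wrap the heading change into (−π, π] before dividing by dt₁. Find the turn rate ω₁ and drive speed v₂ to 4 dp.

heading to target = atan2(-1−0.5, 3−-0.5) = -0.4049
Δθ = wrap(-0.4049 − -0.5236) = 0.1187; ω₁ = Δθ/dt₁ = 0.1187
distance = √((3−-0.5)² + (-1−0.5)²) = 3.8079; v₂ = distance/dt₂ = 7.6158

ω₁ = 0.1187, v₂ = 7.6158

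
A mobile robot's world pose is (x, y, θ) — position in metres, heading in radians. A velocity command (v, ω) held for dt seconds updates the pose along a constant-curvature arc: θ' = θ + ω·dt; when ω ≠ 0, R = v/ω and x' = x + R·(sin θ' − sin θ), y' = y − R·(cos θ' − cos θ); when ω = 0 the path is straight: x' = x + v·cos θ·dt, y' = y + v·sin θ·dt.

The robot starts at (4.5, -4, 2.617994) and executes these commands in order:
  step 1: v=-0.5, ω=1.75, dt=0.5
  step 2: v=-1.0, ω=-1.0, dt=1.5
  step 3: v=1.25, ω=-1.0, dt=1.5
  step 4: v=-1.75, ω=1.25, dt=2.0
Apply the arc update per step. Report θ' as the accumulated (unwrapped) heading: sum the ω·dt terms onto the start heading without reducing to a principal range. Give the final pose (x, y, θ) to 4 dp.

step 1: θ'=3.4930 (R=-0.2857) → pose (4.7412, -4.0208, 3.4930)
step 2: θ'=1.9930 (R=1.0000) → pose (5.9976, -4.5499, 1.9930)
step 3: θ'=0.4930 (R=-1.2500) → pose (6.5463, -2.9366, 0.4930)
step 4: θ'=2.9930 (R=-1.4000) → pose (7.0016, -5.5544, 2.9930)

(7.0016, -5.5544, 2.9930)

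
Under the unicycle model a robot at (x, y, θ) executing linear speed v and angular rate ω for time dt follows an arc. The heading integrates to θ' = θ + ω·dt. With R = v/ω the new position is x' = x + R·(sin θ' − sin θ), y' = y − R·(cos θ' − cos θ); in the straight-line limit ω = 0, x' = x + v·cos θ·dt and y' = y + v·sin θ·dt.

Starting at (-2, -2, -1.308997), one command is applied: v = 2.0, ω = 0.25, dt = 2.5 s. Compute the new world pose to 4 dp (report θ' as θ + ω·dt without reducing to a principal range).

θ' = -1.3090 + 0.25·2.5 = -0.6840
R = v/ω = 2.0/0.25 = 8.0000
x' = -2 + 8.0000·(sin -0.6840 − sin -1.3090) = 0.6722
y' = -2 − 8.0000·(cos -0.6840 − cos -1.3090) = -6.1299

(0.6722, -6.1299, -0.6840)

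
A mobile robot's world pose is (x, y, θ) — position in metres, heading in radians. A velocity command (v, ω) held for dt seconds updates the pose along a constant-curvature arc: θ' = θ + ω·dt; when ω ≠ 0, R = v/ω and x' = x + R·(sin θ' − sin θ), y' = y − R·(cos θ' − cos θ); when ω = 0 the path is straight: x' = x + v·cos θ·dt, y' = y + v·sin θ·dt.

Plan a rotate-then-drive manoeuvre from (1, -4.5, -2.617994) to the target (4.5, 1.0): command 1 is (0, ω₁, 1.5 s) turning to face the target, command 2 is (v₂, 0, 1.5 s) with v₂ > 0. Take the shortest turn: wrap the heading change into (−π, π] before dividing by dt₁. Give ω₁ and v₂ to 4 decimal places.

ω₁ = -1.7741, v₂ = 4.3461

heading to target = atan2(1−-4.5, 4.5−1) = 1.0041
Δθ = wrap(1.0041 − -2.6180) = -2.6611; ω₁ = Δθ/dt₁ = -1.7741
distance = √((4.5−1)² + (1−-4.5)²) = 6.5192; v₂ = distance/dt₂ = 4.3461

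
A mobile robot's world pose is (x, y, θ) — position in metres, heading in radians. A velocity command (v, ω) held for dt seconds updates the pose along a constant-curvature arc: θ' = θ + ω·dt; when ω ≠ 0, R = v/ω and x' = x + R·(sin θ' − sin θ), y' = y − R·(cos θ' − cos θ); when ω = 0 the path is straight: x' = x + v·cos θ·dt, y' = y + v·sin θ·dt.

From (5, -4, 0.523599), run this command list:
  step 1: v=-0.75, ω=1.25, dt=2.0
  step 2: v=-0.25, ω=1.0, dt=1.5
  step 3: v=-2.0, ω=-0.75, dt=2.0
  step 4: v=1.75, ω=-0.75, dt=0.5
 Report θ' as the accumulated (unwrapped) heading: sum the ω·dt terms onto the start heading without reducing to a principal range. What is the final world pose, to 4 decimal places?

(7.6080, -2.5048, 2.6486)

step 1: θ'=3.0236 (R=-0.6000) → pose (5.2294, -5.1154, 3.0236)
step 2: θ'=4.5236 (R=-0.2500) → pose (5.5044, -4.9141, 4.5236)
step 3: θ'=3.0236 (R=2.6667) → pose (8.4376, -2.7664, 3.0236)
step 4: θ'=2.6486 (R=-2.3333) → pose (7.6080, -2.5048, 2.6486)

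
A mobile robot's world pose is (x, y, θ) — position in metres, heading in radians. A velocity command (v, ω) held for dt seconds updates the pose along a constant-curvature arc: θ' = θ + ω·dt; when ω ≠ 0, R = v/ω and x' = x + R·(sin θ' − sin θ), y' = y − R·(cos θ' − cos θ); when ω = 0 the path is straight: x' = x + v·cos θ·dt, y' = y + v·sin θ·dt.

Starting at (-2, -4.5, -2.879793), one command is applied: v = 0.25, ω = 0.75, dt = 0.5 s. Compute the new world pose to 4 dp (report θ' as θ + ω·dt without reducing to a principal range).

(-2.1119, -4.5540, -2.5048)

θ' = -2.8798 + 0.75·0.5 = -2.5048
R = v/ω = 0.25/0.75 = 0.3333
x' = -2 + 0.3333·(sin -2.5048 − sin -2.8798) = -2.1119
y' = -4.5 − 0.3333·(cos -2.5048 − cos -2.8798) = -4.5540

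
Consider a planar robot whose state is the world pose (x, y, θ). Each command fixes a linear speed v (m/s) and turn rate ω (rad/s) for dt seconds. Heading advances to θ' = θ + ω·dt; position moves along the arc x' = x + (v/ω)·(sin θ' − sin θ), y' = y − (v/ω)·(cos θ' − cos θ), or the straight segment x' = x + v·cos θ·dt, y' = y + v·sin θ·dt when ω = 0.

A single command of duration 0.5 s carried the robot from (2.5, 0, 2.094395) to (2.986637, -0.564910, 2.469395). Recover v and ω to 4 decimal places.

v = -1.5000, ω = 0.7500

Δθ = 2.469395 − 2.094395 = 0.375000
ω = Δθ/dt = 0.375000/0.5 = 0.7500
R = −Δy/(cos θ' − cos θ) = -2.0000
v = R·ω = -2.0000·0.7500 = -1.5000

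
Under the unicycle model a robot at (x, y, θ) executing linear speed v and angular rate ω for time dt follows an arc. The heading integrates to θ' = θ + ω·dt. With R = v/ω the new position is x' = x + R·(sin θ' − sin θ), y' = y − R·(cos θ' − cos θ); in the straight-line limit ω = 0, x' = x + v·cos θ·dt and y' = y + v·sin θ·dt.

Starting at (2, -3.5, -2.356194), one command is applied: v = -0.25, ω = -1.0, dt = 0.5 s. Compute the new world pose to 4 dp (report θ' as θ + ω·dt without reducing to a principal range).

(2.1064, -3.4369, -2.8562)

θ' = -2.3562 + -1.0·0.5 = -2.8562
R = v/ω = -0.25/-1.0 = 0.2500
x' = 2 + 0.2500·(sin -2.8562 − sin -2.3562) = 2.1064
y' = -3.5 − 0.2500·(cos -2.8562 − cos -2.3562) = -3.4369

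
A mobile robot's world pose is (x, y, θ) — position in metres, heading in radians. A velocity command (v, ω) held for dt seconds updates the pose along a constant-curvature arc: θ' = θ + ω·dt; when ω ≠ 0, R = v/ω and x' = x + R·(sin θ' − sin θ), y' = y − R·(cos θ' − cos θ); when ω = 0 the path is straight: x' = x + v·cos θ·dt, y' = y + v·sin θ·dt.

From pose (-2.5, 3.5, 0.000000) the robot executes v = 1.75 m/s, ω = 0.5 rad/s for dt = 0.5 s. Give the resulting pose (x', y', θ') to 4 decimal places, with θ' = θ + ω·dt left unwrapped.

(-1.6341, 3.6088, 0.2500)

θ' = 0.0000 + 0.5·0.5 = 0.2500
R = v/ω = 1.75/0.5 = 3.5000
x' = -2.5 + 3.5000·(sin 0.2500 − sin 0.0000) = -1.6341
y' = 3.5 − 3.5000·(cos 0.2500 − cos 0.0000) = 3.6088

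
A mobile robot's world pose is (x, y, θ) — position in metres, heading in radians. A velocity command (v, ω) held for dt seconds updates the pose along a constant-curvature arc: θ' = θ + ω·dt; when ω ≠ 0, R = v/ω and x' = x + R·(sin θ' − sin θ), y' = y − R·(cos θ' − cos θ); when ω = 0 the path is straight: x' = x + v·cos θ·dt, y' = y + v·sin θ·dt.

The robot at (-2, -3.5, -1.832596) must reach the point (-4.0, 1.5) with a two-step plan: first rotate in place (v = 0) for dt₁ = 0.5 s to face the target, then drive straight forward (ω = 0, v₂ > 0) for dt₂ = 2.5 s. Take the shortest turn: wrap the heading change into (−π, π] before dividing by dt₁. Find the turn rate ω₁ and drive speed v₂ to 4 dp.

heading to target = atan2(1.5−-3.5, -4−-2) = 1.9513
Δθ = wrap(1.9513 − -1.8326) = -2.4993; ω₁ = Δθ/dt₁ = -4.9986
distance = √((-4−-2)² + (1.5−-3.5)²) = 5.3852; v₂ = distance/dt₂ = 2.1541

ω₁ = -4.9986, v₂ = 2.1541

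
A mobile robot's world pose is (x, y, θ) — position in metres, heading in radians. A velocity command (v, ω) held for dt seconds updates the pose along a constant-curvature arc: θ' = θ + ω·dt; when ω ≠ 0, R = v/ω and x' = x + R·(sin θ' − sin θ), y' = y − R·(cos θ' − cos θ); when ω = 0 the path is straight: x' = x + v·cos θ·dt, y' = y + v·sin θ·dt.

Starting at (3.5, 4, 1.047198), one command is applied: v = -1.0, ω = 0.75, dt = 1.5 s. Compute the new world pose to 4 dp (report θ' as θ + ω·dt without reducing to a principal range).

(3.5553, 2.5789, 2.1722)

θ' = 1.0472 + 0.75·1.5 = 2.1722
R = v/ω = -1.0/0.75 = -1.3333
x' = 3.5 + -1.3333·(sin 2.1722 − sin 1.0472) = 3.5553
y' = 4 − -1.3333·(cos 2.1722 − cos 1.0472) = 2.5789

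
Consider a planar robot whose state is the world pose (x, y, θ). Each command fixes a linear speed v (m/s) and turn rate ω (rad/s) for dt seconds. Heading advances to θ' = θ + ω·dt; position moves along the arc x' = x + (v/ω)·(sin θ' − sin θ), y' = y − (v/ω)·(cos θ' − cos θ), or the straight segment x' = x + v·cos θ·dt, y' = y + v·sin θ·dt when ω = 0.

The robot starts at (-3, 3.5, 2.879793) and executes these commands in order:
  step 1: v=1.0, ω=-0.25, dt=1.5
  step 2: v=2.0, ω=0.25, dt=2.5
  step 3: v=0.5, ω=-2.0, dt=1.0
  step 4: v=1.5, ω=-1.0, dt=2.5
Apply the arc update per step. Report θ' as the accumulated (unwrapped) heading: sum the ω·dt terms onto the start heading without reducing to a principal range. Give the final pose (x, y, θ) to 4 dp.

step 1: θ'=2.5048 (R=-4.0000) → pose (-4.3432, 4.1477, 2.5048)
step 2: θ'=3.1298 (R=8.0000) → pose (-9.0058, 5.7151, 3.1298)
step 3: θ'=1.1298 (R=-0.2500) → pose (-9.2290, 6.0718, 1.1298)
step 4: θ'=-1.3702 (R=-1.5000) → pose (-6.4026, 5.7304, -1.3702)

(-6.4026, 5.7304, -1.3702)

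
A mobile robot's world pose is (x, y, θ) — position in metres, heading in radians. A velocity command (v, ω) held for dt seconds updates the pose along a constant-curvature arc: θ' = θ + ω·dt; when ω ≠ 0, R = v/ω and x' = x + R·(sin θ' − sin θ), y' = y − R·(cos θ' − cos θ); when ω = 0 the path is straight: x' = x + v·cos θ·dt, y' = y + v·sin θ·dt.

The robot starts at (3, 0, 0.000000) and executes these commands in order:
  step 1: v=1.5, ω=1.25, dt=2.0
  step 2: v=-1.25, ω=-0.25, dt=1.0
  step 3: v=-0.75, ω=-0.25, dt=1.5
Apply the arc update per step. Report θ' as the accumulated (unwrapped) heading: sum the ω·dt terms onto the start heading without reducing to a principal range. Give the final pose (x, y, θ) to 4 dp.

(5.1442, 0.3106, 1.8750)

step 1: θ'=2.5000 (R=1.2000) → pose (3.7182, 2.1614, 2.5000)
step 2: θ'=2.2500 (R=5.0000) → pose (4.6162, 1.2965, 2.2500)
step 3: θ'=1.8750 (R=3.0000) → pose (5.1442, 0.3106, 1.8750)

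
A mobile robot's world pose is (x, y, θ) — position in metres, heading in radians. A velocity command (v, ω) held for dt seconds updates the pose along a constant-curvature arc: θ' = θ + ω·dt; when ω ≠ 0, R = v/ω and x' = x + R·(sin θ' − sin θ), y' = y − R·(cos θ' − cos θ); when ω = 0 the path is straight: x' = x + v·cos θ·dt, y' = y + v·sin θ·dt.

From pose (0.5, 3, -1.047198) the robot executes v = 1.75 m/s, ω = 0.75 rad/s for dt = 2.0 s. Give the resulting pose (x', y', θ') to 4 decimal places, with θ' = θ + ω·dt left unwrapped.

(3.5415, 2.0685, 0.4528)

θ' = -1.0472 + 0.75·2.0 = 0.4528
R = v/ω = 1.75/0.75 = 2.3333
x' = 0.5 + 2.3333·(sin 0.4528 − sin -1.0472) = 3.5415
y' = 3 − 2.3333·(cos 0.4528 − cos -1.0472) = 2.0685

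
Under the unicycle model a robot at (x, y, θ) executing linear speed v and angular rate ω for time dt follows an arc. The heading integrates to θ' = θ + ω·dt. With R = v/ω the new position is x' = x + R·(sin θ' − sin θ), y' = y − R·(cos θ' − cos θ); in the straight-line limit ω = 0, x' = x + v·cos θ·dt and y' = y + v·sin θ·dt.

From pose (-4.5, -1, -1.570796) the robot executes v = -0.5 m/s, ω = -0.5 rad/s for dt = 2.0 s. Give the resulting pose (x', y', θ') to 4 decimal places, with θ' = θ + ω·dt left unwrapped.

θ' = -1.5708 + -0.5·2.0 = -2.5708
R = v/ω = -0.5/-0.5 = 1.0000
x' = -4.5 + 1.0000·(sin -2.5708 − sin -1.5708) = -4.0403
y' = -1 − 1.0000·(cos -2.5708 − cos -1.5708) = -0.1585

(-4.0403, -0.1585, -2.5708)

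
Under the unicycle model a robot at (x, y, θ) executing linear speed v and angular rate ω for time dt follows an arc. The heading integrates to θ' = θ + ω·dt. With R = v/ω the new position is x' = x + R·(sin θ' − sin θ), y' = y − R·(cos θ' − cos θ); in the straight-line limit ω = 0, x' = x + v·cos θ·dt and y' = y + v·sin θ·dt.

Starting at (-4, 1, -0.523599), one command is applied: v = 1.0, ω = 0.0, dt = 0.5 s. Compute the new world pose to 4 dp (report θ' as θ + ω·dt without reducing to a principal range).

(-3.5670, 0.7500, -0.5236)

θ' = -0.5236 + 0.0·0.5 = -0.5236
ω = 0 → straight: x' = -4 + 1.0·cos(-0.5236)·0.5 = -3.5670
y' = 1 + 1.0·sin(-0.5236)·0.5 = 0.7500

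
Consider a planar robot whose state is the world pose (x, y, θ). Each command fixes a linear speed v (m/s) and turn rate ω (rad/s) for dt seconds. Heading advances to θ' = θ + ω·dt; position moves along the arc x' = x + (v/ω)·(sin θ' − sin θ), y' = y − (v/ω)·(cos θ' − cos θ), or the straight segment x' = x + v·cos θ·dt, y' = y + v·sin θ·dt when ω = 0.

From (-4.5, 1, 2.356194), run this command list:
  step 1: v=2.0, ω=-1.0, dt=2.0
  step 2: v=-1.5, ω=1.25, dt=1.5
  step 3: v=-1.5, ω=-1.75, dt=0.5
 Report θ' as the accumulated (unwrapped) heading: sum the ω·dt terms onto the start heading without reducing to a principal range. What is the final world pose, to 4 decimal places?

step 1: θ'=0.3562 (R=-2.0000) → pose (-3.7832, 4.2887, 0.3562)
step 2: θ'=2.2312 (R=-1.2000) → pose (-4.3125, 2.4279, 2.2312)
step 3: θ'=1.3562 (R=0.8571) → pose (-4.1519, 1.7195, 1.3562)

(-4.1519, 1.7195, 1.3562)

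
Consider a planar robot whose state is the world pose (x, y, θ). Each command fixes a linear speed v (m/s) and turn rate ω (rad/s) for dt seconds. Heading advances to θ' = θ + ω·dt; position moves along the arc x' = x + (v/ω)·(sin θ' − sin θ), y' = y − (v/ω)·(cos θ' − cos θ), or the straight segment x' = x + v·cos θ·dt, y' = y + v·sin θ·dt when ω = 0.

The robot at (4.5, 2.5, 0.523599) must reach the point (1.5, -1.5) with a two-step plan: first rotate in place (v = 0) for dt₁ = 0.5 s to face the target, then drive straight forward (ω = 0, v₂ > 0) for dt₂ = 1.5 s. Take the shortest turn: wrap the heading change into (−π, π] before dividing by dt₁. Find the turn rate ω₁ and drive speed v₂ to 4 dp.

heading to target = atan2(-1.5−2.5, 1.5−4.5) = -2.2143
Δθ = wrap(-2.2143 − 0.5236) = -2.7379; ω₁ = Δθ/dt₁ = -5.4758
distance = √((1.5−4.5)² + (-1.5−2.5)²) = 5.0000; v₂ = distance/dt₂ = 3.3333

ω₁ = -5.4758, v₂ = 3.3333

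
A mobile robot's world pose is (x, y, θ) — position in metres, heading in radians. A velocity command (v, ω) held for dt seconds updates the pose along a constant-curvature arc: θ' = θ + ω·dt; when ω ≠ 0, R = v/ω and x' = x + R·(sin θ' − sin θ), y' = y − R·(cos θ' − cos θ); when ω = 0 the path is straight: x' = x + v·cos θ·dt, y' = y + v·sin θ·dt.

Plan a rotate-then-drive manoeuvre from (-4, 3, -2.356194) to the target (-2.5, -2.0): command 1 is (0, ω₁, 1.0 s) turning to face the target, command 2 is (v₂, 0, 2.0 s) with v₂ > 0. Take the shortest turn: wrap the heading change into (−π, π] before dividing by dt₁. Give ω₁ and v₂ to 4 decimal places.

heading to target = atan2(-2−3, -2.5−-4) = -1.2793
Δθ = wrap(-1.2793 − -2.3562) = 1.0769; ω₁ = Δθ/dt₁ = 1.0769
distance = √((-2.5−-4)² + (-2−3)²) = 5.2202; v₂ = distance/dt₂ = 2.6101

ω₁ = 1.0769, v₂ = 2.6101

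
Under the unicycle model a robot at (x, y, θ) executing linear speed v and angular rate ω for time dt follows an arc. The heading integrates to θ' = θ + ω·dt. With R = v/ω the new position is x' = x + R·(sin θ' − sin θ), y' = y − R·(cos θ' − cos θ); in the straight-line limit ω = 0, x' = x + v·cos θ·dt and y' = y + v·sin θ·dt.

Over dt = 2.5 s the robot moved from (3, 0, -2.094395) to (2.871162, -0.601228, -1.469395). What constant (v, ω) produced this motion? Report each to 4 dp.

v = 0.2500, ω = 0.2500

Δθ = -1.469395 − -2.094395 = 0.625000
ω = Δθ/dt = 0.625000/2.5 = 0.2500
R = −Δy/(cos θ' − cos θ) = 1.0000
v = R·ω = 1.0000·0.2500 = 0.2500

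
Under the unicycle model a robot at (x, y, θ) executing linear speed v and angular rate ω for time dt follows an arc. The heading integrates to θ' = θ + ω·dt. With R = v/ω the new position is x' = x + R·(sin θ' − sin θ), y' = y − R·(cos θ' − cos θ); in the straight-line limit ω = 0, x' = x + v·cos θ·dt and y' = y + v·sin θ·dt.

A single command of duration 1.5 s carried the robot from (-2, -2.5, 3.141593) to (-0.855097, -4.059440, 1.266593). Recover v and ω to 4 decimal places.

Δθ = 1.266593 − 3.141593 = -1.875000
ω = Δθ/dt = -1.875000/1.5 = -1.2500
R = −Δy/(cos θ' − cos θ) = 1.2000
v = R·ω = 1.2000·-1.2500 = -1.5000

v = -1.5000, ω = -1.2500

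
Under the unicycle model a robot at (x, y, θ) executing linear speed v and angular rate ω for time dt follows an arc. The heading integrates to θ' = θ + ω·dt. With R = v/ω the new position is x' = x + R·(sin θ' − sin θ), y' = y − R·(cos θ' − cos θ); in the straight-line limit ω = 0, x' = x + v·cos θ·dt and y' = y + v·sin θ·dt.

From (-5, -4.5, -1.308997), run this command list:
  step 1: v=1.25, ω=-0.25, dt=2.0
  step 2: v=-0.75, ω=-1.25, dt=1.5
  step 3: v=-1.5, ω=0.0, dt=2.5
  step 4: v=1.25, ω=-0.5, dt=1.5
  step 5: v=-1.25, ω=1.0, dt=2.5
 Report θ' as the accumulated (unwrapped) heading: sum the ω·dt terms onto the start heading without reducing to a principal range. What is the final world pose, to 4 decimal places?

(0.3908, -7.1837, -1.9340)

step 1: θ'=-1.8090 (R=-5.0000) → pose (-4.9708, -6.9739, -1.8090)
step 2: θ'=-3.6840 (R=0.6000) → pose (-4.0780, -6.6016, -3.6840)
step 3: θ'=-3.6840 (straight) → pose (-0.8663, -8.5373, -3.6840)
step 4: θ'=-4.4340 (R=-2.5000) → pose (-1.9795, -7.0831, -4.4340)
step 5: θ'=-1.9340 (R=-1.2500) → pose (0.3908, -7.1837, -1.9340)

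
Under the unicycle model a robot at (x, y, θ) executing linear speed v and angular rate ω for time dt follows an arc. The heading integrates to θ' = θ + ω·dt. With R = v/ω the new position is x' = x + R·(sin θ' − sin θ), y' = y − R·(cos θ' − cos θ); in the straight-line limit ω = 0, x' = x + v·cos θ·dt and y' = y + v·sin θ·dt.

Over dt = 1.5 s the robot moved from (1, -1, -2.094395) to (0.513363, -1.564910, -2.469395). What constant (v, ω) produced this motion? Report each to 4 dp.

Δθ = -2.469395 − -2.094395 = -0.375000
ω = Δθ/dt = -0.375000/1.5 = -0.2500
R = −Δy/(cos θ' − cos θ) = -2.0000
v = R·ω = -2.0000·-0.2500 = 0.5000

v = 0.5000, ω = -0.2500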